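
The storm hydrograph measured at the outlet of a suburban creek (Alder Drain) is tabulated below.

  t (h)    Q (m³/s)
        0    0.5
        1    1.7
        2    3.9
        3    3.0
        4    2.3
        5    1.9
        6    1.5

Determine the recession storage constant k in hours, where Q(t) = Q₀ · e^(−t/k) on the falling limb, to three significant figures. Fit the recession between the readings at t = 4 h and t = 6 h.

k ≈ 4.68 h

On the falling limb, Q drops from 2.3 to 1.5 m³/s between t = 4 h and t = 6 h (Δt = 2 h).
k = −Δt / ln(Q₂/Q₁) = −2 / ln(1.5/2.3) = 4.68 h.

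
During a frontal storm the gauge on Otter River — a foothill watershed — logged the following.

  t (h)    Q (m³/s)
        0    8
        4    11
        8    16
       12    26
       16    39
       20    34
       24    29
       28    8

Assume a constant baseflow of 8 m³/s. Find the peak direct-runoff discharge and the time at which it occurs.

Subtracting baseflow gives direct-runoff ordinates: 0.0, 3.0, 8.0, 18.0, 31.0, 26.0, 21.0, 0.0 m³/s.
The maximum is 31.0 m³/s, occurring at the reading for t = 16 h.

Q_p = 31.0 m³/s at t = 16 h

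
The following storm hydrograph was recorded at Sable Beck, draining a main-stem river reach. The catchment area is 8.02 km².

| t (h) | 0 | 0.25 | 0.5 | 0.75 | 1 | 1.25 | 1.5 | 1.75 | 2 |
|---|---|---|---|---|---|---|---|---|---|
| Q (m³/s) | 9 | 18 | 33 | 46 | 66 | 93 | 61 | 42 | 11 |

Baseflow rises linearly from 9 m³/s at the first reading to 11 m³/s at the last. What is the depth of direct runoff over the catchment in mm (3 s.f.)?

d ≈ 32.4 mm

Direct runoff: 0.00, 8.75, 23.50, 36.25, 56.00, 82.75, 50.50, 31.25, 0.00 m³/s; ΣQ_DR = 289.0 m³/s.
V = ΣQ_DR · Δt = 289.0 × 900 s = 2.601 × 10^5 m³.
Over A = 8.02 km², depth = V / A = 32.4 mm.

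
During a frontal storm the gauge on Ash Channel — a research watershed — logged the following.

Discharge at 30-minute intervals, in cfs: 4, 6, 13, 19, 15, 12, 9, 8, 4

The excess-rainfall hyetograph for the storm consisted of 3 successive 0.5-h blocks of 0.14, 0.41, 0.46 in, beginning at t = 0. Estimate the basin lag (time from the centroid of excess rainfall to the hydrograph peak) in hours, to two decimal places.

Centroid of excess rainfall: t_c = Σ P_i·t̄_i / ΣP_i = 0.9084 h (block centres at 0.25, 0.75, 1.25 h).
Hydrograph peak occurs at t = 1.5 h, so basin lag t_L = 1.5 − 0.9084 = 0.59 h.

t_L ≈ 0.59 h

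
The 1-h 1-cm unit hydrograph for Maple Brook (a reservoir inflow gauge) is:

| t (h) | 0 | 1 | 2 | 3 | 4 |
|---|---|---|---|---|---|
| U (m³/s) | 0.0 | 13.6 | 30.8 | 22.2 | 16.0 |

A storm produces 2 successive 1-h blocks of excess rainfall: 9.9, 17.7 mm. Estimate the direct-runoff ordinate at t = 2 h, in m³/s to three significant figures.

Q ≈ 54.6 m³/s

By discrete convolution, Q_j = Σ (P_i / 10 mm) · U_{j−i}.
At t = 2 h (j=2): Q = (9.9/10)·30.8 + (17.7/10)·13.6 = 54.6 m³/s.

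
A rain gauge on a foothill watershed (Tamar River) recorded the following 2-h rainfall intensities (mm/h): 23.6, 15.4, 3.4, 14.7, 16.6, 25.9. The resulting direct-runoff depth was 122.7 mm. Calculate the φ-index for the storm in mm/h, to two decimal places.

φ ≈ 6.97 mm/h

Only the 5 blocks with intensity above φ contribute runoff: 23.6, 15.4, 14.7, 16.6, 25.9 mm/h.
Σ(I−φ)·Δt = d  ⇒  (23.6+15.4+14.7+16.6+25.9 − 5φ)·2 = 122.7
φ = (96.20 − 122.7/2) / 5 = 6.97 mm/h.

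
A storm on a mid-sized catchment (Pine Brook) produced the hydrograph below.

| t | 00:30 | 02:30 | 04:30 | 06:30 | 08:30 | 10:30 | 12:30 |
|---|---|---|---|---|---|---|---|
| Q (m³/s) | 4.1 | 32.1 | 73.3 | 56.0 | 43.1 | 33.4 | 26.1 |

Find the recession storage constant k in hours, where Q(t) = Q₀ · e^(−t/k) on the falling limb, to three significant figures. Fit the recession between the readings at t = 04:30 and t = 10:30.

On the falling limb, Q drops from 73.3 to 33.4 m³/s between t = 04:30 and t = 10:30 (Δt = 6 h).
k = −Δt / ln(Q₂/Q₁) = −6 / ln(33.4/73.3) = 7.63 h.

k ≈ 7.63 h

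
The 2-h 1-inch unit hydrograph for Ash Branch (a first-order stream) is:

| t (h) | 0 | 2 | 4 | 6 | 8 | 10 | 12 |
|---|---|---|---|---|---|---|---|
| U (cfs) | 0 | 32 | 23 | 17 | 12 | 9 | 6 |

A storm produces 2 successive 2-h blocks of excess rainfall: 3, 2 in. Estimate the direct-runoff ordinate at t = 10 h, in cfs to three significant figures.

By discrete convolution, Q_j = Σ (P_i / 1 in) · U_{j−i}.
At t = 10 h (j=5): Q = (3/1)·9 + (2/1)·12 = 51.0 cfs.

Q ≈ 51.0 cfs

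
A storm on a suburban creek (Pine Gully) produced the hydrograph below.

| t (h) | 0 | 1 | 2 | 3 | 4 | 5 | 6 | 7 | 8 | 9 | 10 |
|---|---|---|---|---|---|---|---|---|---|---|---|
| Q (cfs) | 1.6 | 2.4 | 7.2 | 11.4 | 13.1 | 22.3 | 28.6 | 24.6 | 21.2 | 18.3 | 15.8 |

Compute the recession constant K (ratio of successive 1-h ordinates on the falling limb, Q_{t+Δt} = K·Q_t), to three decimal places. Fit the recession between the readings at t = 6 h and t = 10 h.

Using the recession-limb readings at t = 6 h and t = 10 h: Q falls from 28.6 to 15.8 cfs over 4 intervals.
K = (Q₂/Q₁)^(1/4) = (15.8/28.6)^(1/4) = 0.862.

K ≈ 0.862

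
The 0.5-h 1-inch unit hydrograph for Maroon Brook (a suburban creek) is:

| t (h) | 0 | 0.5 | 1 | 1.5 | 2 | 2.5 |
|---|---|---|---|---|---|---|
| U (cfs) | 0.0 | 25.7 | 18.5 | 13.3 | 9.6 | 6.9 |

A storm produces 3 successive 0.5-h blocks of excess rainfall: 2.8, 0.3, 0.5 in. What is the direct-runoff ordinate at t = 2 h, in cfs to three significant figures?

By discrete convolution, Q_j = Σ (P_i / 1 in) · U_{j−i}.
At t = 2 h (j=4): Q = (2.8/1)·9.6 + (0.3/1)·13.3 + (0.5/1)·18.5 = 40.1 cfs.

Q ≈ 40.1 cfs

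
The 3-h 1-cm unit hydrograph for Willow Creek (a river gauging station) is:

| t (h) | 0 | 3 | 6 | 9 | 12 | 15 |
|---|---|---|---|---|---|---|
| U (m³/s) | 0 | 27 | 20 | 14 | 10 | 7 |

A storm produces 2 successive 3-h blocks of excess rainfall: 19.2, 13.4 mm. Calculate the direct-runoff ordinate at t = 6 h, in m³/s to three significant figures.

By discrete convolution, Q_j = Σ (P_i / 10 mm) · U_{j−i}.
At t = 6 h (j=2): Q = (19.2/10)·20 + (13.4/10)·27 = 74.6 m³/s.

Q ≈ 74.6 m³/s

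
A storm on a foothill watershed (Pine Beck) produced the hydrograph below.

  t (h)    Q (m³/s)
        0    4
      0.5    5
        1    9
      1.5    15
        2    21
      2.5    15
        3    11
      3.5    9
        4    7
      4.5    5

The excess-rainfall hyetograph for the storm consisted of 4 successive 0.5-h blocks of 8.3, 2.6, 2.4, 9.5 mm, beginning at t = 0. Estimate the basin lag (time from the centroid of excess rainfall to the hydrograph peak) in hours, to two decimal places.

t_L ≈ 0.96 h

Centroid of excess rainfall: t_c = Σ P_i·t̄_i / ΣP_i = 1.0373 h (block centres at 0.25, 0.75, 1.25, 1.75 h).
Hydrograph peak occurs at t = 2 h, so basin lag t_L = 2 − 1.0373 = 0.96 h.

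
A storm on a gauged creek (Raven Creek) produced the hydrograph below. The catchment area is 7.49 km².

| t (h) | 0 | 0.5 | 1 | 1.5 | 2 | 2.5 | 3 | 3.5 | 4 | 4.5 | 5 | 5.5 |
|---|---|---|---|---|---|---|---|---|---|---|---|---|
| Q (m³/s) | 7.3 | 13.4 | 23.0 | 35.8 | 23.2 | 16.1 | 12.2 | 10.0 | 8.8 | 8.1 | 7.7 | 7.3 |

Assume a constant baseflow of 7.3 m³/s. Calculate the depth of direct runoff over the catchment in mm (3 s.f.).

d ≈ 20.5 mm

Direct runoff: 0.0, 6.1, 15.7, 28.5, 15.9, 8.8, 4.9, 2.7, 1.5, 0.8, 0.4, 0.0 m³/s; ΣQ_DR = 85.30 m³/s.
V = ΣQ_DR · Δt = 85.30 × 1800 s = 1.535 × 10^5 m³.
Over A = 7.49 km², depth = V / A = 20.5 mm.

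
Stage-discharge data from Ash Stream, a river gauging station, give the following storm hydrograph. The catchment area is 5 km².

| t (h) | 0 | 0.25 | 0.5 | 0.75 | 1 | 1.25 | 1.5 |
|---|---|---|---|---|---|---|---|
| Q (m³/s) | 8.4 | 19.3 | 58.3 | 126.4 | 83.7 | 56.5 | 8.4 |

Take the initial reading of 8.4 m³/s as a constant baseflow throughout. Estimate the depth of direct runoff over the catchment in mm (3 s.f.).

Direct runoff: 0.0, 10.9, 49.9, 118.0, 75.3, 48.1, 0.0 m³/s; ΣQ_DR = 302.2 m³/s.
V = ΣQ_DR · Δt = 302.2 × 900 s = 2.720 × 10^5 m³.
Over A = 5 km², depth = V / A = 54.4 mm.

d ≈ 54.4 mm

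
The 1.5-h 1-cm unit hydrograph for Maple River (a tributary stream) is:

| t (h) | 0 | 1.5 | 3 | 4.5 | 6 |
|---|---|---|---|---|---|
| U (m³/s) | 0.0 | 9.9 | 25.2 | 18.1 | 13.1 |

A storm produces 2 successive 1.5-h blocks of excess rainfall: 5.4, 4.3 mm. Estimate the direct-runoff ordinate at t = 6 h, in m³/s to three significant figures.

By discrete convolution, Q_j = Σ (P_i / 10 mm) · U_{j−i}.
At t = 6 h (j=4): Q = (5.4/10)·13.1 + (4.3/10)·18.1 = 14.9 m³/s.

Q ≈ 14.9 m³/s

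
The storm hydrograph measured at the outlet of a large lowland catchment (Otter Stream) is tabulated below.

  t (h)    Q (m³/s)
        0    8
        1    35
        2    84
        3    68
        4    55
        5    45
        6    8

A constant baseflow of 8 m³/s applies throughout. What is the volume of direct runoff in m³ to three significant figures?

Direct-runoff ordinates (Q − Q_b): 0.0, 27.0, 76.0, 60.0, 47.0, 37.0, 0.0 m³/s.
ΣQ_DR = 247.0 m³/s.
With Δt = 1 h = 3600 s, V = ΣQ_DR · Δt = 247.0 × 3600 = 8.89 × 10^5 m³.

V ≈ 8.89 × 10^5 m³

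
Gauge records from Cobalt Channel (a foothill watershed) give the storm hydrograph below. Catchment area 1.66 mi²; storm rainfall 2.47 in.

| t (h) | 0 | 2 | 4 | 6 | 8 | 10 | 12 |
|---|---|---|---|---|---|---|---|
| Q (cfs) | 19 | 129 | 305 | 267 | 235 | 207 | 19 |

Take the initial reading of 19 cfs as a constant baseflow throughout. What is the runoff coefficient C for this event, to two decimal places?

ΣQ_DR = 1048 cfs; V = ΣQ_DR·Δt = 7.546 × 10^6 ft³.
Runoff depth d = V / A = 1.957 in.
C = d / P = 1.957 / 2.47 = 0.79.

C ≈ 0.79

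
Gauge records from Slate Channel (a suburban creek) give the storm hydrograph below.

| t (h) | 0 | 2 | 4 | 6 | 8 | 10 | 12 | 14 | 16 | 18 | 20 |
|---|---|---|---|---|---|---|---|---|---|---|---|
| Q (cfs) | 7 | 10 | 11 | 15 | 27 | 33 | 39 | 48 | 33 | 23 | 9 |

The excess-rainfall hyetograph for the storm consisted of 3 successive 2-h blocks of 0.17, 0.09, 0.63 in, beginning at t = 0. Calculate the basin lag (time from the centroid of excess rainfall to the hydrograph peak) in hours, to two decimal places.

Centroid of excess rainfall: t_c = Σ P_i·t̄_i / ΣP_i = 4.0337 h (block centres at 1, 3, 5 h).
Hydrograph peak occurs at t = 14 h, so basin lag t_L = 14 − 4.0337 = 9.97 h.

t_L ≈ 9.97 h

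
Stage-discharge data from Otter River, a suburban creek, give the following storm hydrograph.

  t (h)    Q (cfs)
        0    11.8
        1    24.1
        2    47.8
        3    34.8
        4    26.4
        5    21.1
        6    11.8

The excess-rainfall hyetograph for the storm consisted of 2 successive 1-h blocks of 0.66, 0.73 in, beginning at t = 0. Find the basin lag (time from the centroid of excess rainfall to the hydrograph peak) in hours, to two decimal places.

t_L ≈ 0.97 h

Centroid of excess rainfall: t_c = Σ P_i·t̄_i / ΣP_i = 1.0252 h (block centres at 0.5, 1.5 h).
Hydrograph peak occurs at t = 2 h, so basin lag t_L = 2 − 1.0252 = 0.97 h.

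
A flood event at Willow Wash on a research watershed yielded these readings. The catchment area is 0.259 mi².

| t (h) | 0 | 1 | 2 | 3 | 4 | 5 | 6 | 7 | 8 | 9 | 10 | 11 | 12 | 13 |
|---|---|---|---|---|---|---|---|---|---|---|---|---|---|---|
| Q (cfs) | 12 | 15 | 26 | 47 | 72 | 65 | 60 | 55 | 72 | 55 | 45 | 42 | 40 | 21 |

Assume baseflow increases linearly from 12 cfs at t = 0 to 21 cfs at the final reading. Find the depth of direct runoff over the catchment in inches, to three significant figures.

Direct runoff: 0.00, 2.31, 12.62, 32.92, 57.23, 49.54, 43.85, 38.15, 54.46, 36.77, 26.08, 22.38, 19.69, 0.00 cfs; ΣQ_DR = 396.0 cfs.
V = ΣQ_DR · Δt = 396.0 × 3600 s = 1.426 × 10^6 ft³.
Over A = 0.259 mi², depth = V / A = 2.37 in.

d ≈ 2.37 in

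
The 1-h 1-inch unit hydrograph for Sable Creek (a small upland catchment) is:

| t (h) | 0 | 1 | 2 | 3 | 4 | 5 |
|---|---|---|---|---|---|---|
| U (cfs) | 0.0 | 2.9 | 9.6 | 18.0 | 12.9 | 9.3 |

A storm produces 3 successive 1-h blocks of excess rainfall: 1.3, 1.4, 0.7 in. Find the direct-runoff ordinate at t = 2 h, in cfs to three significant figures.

By discrete convolution, Q_j = Σ (P_i / 1 in) · U_{j−i}.
At t = 2 h (j=2): Q = (1.3/1)·9.6 + (1.4/1)·2.9 + (0.7/1)·0.0 = 16.5 cfs.

Q ≈ 16.5 cfs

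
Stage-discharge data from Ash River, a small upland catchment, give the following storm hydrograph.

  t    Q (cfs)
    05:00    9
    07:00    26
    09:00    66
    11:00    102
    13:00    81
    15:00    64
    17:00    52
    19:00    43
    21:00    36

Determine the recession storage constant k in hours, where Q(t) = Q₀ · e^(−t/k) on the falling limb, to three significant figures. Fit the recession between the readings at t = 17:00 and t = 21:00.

k ≈ 10.9 h

On the falling limb, Q drops from 52 to 36 cfs between t = 17:00 and t = 21:00 (Δt = 4 h).
k = −Δt / ln(Q₂/Q₁) = −4 / ln(36/52) = 10.9 h.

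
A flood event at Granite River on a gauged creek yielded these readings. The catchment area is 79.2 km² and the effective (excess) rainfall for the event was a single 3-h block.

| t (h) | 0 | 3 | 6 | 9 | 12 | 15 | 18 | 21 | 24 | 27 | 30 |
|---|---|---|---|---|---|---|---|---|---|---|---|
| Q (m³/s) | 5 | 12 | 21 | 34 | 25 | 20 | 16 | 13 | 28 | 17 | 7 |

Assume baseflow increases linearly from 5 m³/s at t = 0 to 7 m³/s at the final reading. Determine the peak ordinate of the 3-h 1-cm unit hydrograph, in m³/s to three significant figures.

Direct runoff: 0.00, 6.80, 15.60, 28.40, 19.20, 14.00, 9.80, 6.60, 21.40, 10.20, 0.00 m³/s; ΣQ_DR = 132.0 m³/s, peak = 28.40 m³/s.
Runoff depth d = ΣQ_DR·Δt / A = 132.0 × 10800 / (79.2 km²) = 18.00 mm.
The 1-cm UH is the DRH scaled by (10 mm)/d, so U_p = 28.40 × 10/18.00 = 15.8 m³/s.

U_p ≈ 15.8 m³/s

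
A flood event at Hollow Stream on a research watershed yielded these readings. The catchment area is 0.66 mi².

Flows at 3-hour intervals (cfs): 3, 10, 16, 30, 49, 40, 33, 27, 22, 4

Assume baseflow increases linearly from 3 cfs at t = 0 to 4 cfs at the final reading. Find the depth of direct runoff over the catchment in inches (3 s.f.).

Direct runoff: 0.00, 6.89, 12.78, 26.67, 45.56, 36.44, 29.33, 23.22, 18.11, 0.00 cfs; ΣQ_DR = 199.0 cfs.
V = ΣQ_DR · Δt = 199.0 × 10800 s = 2.149 × 10^6 ft³.
Over A = 0.66 mi², depth = V / A = 1.40 in.

d ≈ 1.40 in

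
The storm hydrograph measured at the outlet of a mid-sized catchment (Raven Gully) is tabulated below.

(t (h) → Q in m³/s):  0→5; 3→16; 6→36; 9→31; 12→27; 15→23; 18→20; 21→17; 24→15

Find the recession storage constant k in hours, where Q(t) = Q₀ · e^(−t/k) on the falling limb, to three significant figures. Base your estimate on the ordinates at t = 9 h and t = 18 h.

On the falling limb, Q drops from 31 to 20 m³/s between t = 9 h and t = 18 h (Δt = 9 h).
k = −Δt / ln(Q₂/Q₁) = −9 / ln(20/31) = 20.5 h.

k ≈ 20.5 h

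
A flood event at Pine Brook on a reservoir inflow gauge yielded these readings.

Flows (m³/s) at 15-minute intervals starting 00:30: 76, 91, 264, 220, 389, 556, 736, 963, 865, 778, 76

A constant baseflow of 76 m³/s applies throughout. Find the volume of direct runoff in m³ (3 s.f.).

Direct-runoff ordinates (Q − Q_b): 0.0, 15.0, 188.0, 144.0, 313.0, 480.0, 660.0, 887.0, 789.0, 702.0, 0.0 m³/s.
ΣQ_DR = 4178 m³/s.
With Δt = 0.25 h = 900 s, V = ΣQ_DR · Δt = 4178 × 900 = 3.76 × 10^6 m³.

V ≈ 3.76 × 10^6 m³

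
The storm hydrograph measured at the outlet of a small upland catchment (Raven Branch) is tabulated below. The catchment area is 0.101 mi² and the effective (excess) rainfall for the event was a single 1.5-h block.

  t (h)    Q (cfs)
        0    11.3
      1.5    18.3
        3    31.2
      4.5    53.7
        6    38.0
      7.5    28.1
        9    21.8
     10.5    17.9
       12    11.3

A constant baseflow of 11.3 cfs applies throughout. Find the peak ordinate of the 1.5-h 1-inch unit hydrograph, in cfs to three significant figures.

U_p ≈ 14.2 cfs

Direct runoff: 0.0, 7.0, 19.9, 42.4, 26.7, 16.8, 10.5, 6.6, 0.0 cfs; ΣQ_DR = 129.9 cfs, peak = 42.4 cfs.
Runoff depth d = ΣQ_DR·Δt / A = 129.9 × 5400 / (0.101 mi²) = 2.989 in.
The 1-inch UH is the DRH scaled by (1 in)/d, so U_p = 42.4 × 1/2.989 = 14.2 cfs.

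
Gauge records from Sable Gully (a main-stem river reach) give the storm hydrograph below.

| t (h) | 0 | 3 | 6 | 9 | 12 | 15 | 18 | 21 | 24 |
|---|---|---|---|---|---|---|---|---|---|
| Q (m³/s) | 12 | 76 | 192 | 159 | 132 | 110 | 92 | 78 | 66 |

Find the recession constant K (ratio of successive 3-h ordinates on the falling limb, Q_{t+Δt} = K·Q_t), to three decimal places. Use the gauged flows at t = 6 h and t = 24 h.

Using the recession-limb readings at t = 6 h and t = 24 h: Q falls from 192 to 66 m³/s over 6 intervals.
K = (Q₂/Q₁)^(1/6) = (66/192)^(1/6) = 0.837.

K ≈ 0.837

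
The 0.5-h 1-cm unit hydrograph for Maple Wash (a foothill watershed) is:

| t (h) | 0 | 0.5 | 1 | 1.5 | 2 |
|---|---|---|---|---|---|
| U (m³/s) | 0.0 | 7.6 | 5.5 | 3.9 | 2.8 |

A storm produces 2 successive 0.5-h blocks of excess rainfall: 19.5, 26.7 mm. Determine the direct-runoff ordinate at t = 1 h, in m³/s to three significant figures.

By discrete convolution, Q_j = Σ (P_i / 10 mm) · U_{j−i}.
At t = 1 h (j=2): Q = (19.5/10)·5.5 + (26.7/10)·7.6 = 31.0 m³/s.

Q ≈ 31.0 m³/s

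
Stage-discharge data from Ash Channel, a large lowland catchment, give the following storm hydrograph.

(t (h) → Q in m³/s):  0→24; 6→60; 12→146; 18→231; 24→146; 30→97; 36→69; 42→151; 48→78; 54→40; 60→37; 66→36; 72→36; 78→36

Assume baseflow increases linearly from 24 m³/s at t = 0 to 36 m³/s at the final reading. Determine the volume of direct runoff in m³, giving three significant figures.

V ≈ 1.66 × 10^7 m³

Direct-runoff ordinates (Q − Q_b): 0.00, 35.08, 120.15, 204.23, 118.31, 68.38, 39.46, 120.54, 46.62, 7.69, 3.77, 1.85, 0.92, 0.00 m³/s.
ΣQ_DR = 767.0 m³/s.
With Δt = 6 h = 21600 s, V = ΣQ_DR · Δt = 767.0 × 21600 = 1.66 × 10^7 m³.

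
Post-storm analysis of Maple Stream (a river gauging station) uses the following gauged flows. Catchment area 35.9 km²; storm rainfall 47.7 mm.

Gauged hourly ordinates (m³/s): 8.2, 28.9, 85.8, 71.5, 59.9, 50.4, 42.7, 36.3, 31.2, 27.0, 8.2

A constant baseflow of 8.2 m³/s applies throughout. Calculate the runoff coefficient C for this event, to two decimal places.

ΣQ_DR = 359.9 m³/s; V = ΣQ_DR·Δt = 1.296 × 10^6 m³.
Runoff depth d = V / A = 36.09 mm.
C = d / P = 36.09 / 47.7 = 0.76.

C ≈ 0.76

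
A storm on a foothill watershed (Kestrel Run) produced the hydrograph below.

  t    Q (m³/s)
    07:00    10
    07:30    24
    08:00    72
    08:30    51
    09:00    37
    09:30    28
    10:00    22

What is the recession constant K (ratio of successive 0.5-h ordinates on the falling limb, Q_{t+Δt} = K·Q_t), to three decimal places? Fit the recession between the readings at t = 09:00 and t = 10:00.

Using the recession-limb readings at t = 09:00 and t = 10:00: Q falls from 37 to 22 m³/s over 2 intervals.
K = (Q₂/Q₁)^(1/2) = (22/37)^(1/2) = 0.771.

K ≈ 0.771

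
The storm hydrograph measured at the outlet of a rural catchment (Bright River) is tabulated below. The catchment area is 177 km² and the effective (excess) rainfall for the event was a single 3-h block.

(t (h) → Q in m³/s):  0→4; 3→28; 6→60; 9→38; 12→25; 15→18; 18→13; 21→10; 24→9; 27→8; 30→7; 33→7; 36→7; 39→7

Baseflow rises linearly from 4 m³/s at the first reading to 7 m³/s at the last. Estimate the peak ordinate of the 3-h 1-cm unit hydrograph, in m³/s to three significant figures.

U_p ≈ 55.5 m³/s

Direct runoff: 0.00, 23.77, 55.54, 33.31, 20.08, 12.85, 7.62, 4.38, 3.15, 1.92, 0.69, 0.46, 0.23, 0.00 m³/s; ΣQ_DR = 164.0 m³/s, peak = 55.54 m³/s.
Runoff depth d = ΣQ_DR·Δt / A = 164.0 × 10800 / (177 km²) = 10.01 mm.
The 1-cm UH is the DRH scaled by (10 mm)/d, so U_p = 55.54 × 10/10.01 = 55.5 m³/s.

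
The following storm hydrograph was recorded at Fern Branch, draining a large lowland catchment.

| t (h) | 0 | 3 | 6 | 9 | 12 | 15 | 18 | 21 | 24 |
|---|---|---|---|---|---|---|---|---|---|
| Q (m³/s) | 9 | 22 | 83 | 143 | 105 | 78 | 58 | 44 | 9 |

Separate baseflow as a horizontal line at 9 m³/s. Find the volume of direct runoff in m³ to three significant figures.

Direct-runoff ordinates (Q − Q_b): 0.0, 13.0, 74.0, 134.0, 96.0, 69.0, 49.0, 35.0, 0.0 m³/s.
ΣQ_DR = 470.0 m³/s.
With Δt = 3 h = 10800 s, V = ΣQ_DR · Δt = 470.0 × 10800 = 5.08 × 10^6 m³.

V ≈ 5.08 × 10^6 m³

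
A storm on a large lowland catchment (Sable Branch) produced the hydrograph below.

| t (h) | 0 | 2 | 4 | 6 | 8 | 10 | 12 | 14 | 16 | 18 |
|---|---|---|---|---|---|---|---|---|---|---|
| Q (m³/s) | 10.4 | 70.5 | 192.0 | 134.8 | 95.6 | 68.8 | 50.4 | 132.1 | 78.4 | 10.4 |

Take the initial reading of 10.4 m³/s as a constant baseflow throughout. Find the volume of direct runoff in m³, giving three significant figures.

V ≈ 5.32 × 10^6 m³

Direct-runoff ordinates (Q − Q_b): 0.0, 60.1, 181.6, 124.4, 85.2, 58.4, 40.0, 121.7, 68.0, 0.0 m³/s.
ΣQ_DR = 739.4 m³/s.
With Δt = 2 h = 7200 s, V = ΣQ_DR · Δt = 739.4 × 7200 = 5.32 × 10^6 m³.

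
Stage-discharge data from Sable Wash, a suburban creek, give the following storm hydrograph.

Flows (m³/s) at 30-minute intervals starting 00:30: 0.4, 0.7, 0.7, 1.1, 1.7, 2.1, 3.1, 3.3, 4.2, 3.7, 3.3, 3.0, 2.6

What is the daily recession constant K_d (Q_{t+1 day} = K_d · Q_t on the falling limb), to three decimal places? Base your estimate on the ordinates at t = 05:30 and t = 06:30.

Between t = 05:30 and t = 06:30 the flow falls from 3.3 to 2.6 m³/s over 2×0.5 h = 1 h.
Per-interval ratio K = (2.6/3.3)^(1/2) = 0.8876; K_d = K^(24/0.5) = 0.003.

K_d ≈ 0.003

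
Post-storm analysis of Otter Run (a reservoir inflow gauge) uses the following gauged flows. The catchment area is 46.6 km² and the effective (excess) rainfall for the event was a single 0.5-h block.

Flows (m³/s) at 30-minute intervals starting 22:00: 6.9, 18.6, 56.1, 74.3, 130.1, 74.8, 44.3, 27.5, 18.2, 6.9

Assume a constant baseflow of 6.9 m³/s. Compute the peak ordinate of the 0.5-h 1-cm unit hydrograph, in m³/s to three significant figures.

Direct runoff: 0.0, 11.7, 49.2, 67.4, 123.2, 67.9, 37.4, 20.6, 11.3, 0.0 m³/s; ΣQ_DR = 388.7 m³/s, peak = 123.2 m³/s.
Runoff depth d = ΣQ_DR·Δt / A = 388.7 × 1800 / (46.6 km²) = 15.01 mm.
The 1-cm UH is the DRH scaled by (10 mm)/d, so U_p = 123.2 × 10/15.01 = 82.1 m³/s.

U_p ≈ 82.1 m³/s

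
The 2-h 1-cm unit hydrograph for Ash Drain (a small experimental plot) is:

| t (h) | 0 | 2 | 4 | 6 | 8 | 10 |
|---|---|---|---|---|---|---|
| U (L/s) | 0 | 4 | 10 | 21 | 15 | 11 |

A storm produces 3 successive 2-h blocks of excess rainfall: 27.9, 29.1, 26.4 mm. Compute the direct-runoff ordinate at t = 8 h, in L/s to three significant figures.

By discrete convolution, Q_j = Σ (P_i / 10 mm) · U_{j−i}.
At t = 8 h (j=4): Q = (27.9/10)·15 + (29.1/10)·21 + (26.4/10)·10 = 129 L/s.

Q ≈ 129 L/s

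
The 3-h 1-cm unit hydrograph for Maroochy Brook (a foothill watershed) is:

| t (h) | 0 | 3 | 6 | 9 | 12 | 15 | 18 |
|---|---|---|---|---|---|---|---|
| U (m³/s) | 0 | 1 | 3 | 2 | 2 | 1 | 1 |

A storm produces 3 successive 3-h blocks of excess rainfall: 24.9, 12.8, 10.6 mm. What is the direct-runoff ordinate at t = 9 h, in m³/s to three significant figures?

Q ≈ 9.88 m³/s

By discrete convolution, Q_j = Σ (P_i / 10 mm) · U_{j−i}.
At t = 9 h (j=3): Q = (24.9/10)·2 + (12.8/10)·3 + (10.6/10)·1 = 9.88 m³/s.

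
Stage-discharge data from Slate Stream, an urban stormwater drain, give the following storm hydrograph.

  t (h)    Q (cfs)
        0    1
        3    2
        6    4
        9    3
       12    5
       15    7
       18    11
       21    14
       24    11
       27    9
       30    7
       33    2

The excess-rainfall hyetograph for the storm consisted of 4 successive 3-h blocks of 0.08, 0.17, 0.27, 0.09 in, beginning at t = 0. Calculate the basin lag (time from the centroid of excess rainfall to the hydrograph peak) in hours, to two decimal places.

t_L ≈ 14.68 h

Centroid of excess rainfall: t_c = Σ P_i·t̄_i / ΣP_i = 6.3197 h (block centres at 1.5, 4.5, 7.5, 10.5 h).
Hydrograph peak occurs at t = 21 h, so basin lag t_L = 21 − 6.3197 = 14.68 h.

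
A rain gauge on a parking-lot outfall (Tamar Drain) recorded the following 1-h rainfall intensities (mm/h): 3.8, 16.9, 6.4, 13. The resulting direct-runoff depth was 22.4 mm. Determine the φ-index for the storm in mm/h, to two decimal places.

φ ≈ 4.63 mm/h

Only the 3 blocks with intensity above φ contribute runoff: 16.9, 6.4, 13 mm/h.
Σ(I−φ)·Δt = d  ⇒  (16.9+6.4+13 − 3φ)·1 = 22.4
φ = (36.30 − 22.4/1) / 3 = 4.63 mm/h.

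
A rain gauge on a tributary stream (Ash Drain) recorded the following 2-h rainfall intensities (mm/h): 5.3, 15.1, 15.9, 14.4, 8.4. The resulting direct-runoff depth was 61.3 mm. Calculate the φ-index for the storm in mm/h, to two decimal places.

φ ≈ 5.79 mm/h

Only the 4 blocks with intensity above φ contribute runoff: 15.1, 15.9, 14.4, 8.4 mm/h.
Σ(I−φ)·Δt = d  ⇒  (15.1+15.9+14.4+8.4 − 4φ)·2 = 61.3
φ = (53.80 − 61.3/2) / 4 = 5.79 mm/h.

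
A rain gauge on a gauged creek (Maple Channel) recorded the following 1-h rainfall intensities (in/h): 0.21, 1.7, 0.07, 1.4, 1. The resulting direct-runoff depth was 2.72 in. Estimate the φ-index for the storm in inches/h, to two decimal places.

φ ≈ 0.46 in/h

Only the 3 blocks with intensity above φ contribute runoff: 1.7, 1.4, 1 in/h.
Σ(I−φ)·Δt = d  ⇒  (1.7+1.4+1 − 3φ)·1 = 2.72
φ = (4.100 − 2.72/1) / 3 = 0.46 in/h.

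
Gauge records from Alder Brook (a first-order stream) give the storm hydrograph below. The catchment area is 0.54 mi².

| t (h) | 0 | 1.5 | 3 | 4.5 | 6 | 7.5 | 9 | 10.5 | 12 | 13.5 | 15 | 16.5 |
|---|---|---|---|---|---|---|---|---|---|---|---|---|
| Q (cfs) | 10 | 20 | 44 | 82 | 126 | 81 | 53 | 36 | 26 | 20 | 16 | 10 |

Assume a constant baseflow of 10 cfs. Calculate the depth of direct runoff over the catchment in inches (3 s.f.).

Direct runoff: 0.0, 10.0, 34.0, 72.0, 116.0, 71.0, 43.0, 26.0, 16.0, 10.0, 6.0, 0.0 cfs; ΣQ_DR = 404.0 cfs.
V = ΣQ_DR · Δt = 404.0 × 5400 s = 2.182 × 10^6 ft³.
Over A = 0.54 mi², depth = V / A = 1.74 in.

d ≈ 1.74 in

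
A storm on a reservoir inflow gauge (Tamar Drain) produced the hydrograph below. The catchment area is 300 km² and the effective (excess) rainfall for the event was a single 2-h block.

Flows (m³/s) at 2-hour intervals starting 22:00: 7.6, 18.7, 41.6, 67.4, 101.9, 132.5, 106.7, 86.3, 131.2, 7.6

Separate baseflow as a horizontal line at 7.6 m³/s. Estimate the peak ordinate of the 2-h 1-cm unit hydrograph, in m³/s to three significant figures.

U_p ≈ 83.2 m³/s

Direct runoff: 0.0, 11.1, 34.0, 59.8, 94.3, 124.9, 99.1, 78.7, 123.6, 0.0 m³/s; ΣQ_DR = 625.5 m³/s, peak = 124.9 m³/s.
Runoff depth d = ΣQ_DR·Δt / A = 625.5 × 7200 / (300 km²) = 15.01 mm.
The 1-cm UH is the DRH scaled by (10 mm)/d, so U_p = 124.9 × 10/15.01 = 83.2 m³/s.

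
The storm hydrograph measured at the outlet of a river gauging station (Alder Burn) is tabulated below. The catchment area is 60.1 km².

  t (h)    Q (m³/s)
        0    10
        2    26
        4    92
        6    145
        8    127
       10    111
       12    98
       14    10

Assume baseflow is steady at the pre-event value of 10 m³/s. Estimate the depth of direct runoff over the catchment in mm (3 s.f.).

d ≈ 64.6 mm

Direct runoff: 0.0, 16.0, 82.0, 135.0, 117.0, 101.0, 88.0, 0.0 m³/s; ΣQ_DR = 539.0 m³/s.
V = ΣQ_DR · Δt = 539.0 × 7200 s = 3.881 × 10^6 m³.
Over A = 60.1 km², depth = V / A = 64.6 mm.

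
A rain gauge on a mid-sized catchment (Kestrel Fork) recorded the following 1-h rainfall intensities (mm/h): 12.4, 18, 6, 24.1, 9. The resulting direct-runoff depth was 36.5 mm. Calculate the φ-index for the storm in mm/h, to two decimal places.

φ ≈ 6.75 mm/h

Only the 4 blocks with intensity above φ contribute runoff: 12.4, 18, 24.1, 9 mm/h.
Σ(I−φ)·Δt = d  ⇒  (12.4+18+24.1+9 − 4φ)·1 = 36.5
φ = (63.50 − 36.5/1) / 4 = 6.75 mm/h.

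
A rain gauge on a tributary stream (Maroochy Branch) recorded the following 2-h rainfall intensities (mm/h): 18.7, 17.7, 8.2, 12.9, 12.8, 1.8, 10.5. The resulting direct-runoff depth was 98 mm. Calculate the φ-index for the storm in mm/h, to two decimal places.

φ ≈ 5.30 mm/h

Only the 6 blocks with intensity above φ contribute runoff: 18.7, 17.7, 8.2, 12.9, 12.8, 10.5 mm/h.
Σ(I−φ)·Δt = d  ⇒  (18.7+17.7+8.2+12.9+12.8+10.5 − 6φ)·2 = 98
φ = (80.80 − 98/2) / 6 = 5.30 mm/h.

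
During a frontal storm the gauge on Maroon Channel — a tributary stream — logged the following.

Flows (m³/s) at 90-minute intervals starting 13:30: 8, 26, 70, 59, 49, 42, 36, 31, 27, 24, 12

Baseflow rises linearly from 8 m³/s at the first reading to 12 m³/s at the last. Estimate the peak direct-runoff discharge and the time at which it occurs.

Subtracting baseflow gives direct-runoff ordinates: 0.00, 17.60, 61.20, 49.80, 39.40, 32.00, 25.60, 20.20, 15.80, 12.40, 0.00 m³/s.
The maximum is 61.20 m³/s, occurring at the reading for t = 16:30.

Q_p = 61.20 m³/s at t = 16:30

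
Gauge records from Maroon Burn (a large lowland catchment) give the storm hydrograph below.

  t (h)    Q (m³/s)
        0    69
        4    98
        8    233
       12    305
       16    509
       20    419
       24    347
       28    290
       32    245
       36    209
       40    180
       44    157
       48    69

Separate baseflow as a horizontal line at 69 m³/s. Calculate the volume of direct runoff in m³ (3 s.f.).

V ≈ 3.22 × 10^7 m³

Direct-runoff ordinates (Q − Q_b): 0.0, 29.0, 164.0, 236.0, 440.0, 350.0, 278.0, 221.0, 176.0, 140.0, 111.0, 88.0, 0.0 m³/s.
ΣQ_DR = 2233 m³/s.
With Δt = 4 h = 14400 s, V = ΣQ_DR · Δt = 2233 × 14400 = 3.22 × 10^7 m³.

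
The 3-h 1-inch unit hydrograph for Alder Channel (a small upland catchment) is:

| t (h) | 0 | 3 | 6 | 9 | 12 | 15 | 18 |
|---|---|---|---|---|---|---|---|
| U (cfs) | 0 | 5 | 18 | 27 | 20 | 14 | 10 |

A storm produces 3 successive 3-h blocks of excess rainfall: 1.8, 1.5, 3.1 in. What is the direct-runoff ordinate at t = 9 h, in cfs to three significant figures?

By discrete convolution, Q_j = Σ (P_i / 1 in) · U_{j−i}.
At t = 9 h (j=3): Q = (1.8/1)·27 + (1.5/1)·18 + (3.1/1)·5 = 91.1 cfs.

Q ≈ 91.1 cfs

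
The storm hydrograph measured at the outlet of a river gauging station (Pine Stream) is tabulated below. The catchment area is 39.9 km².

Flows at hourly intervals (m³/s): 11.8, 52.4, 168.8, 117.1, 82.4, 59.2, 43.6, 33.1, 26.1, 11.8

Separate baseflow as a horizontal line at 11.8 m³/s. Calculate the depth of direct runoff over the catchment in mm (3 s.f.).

d ≈ 44.1 mm

Direct runoff: 0.0, 40.6, 157.0, 105.3, 70.6, 47.4, 31.8, 21.3, 14.3, 0.0 m³/s; ΣQ_DR = 488.3 m³/s.
V = ΣQ_DR · Δt = 488.3 × 3600 s = 1.758 × 10^6 m³.
Over A = 39.9 km², depth = V / A = 44.1 mm.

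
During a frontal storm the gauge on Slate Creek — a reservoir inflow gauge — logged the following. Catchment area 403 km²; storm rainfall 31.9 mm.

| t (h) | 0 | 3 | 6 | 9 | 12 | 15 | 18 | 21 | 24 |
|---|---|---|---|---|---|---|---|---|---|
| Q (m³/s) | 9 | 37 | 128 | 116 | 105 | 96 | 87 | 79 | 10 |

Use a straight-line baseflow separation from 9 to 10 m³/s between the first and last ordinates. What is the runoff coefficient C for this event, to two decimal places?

ΣQ_DR = 581.5 m³/s; V = ΣQ_DR·Δt = 6.280 × 10^6 m³.
Runoff depth d = V / A = 15.58 mm.
C = d / P = 15.58 / 31.9 = 0.49.

C ≈ 0.49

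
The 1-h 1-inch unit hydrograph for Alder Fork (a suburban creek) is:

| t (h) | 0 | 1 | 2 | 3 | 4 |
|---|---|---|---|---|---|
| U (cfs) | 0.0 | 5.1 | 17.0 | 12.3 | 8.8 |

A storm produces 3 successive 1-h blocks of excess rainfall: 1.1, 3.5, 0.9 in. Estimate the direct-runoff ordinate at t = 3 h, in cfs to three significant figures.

Q ≈ 77.6 cfs

By discrete convolution, Q_j = Σ (P_i / 1 in) · U_{j−i}.
At t = 3 h (j=3): Q = (1.1/1)·12.3 + (3.5/1)·17.0 + (0.9/1)·5.1 = 77.6 cfs.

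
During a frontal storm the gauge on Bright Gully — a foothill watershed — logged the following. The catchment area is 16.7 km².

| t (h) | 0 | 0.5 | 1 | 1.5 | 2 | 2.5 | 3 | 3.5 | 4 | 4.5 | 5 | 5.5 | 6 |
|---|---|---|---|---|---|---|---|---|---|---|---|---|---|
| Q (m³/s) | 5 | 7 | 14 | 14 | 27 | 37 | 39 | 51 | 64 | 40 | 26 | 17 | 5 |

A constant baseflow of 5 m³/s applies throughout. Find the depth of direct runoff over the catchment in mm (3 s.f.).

Direct runoff: 0.0, 2.0, 9.0, 9.0, 22.0, 32.0, 34.0, 46.0, 59.0, 35.0, 21.0, 12.0, 0.0 m³/s; ΣQ_DR = 281.0 m³/s.
V = ΣQ_DR · Δt = 281.0 × 1800 s = 5.058 × 10^5 m³.
Over A = 16.7 km², depth = V / A = 30.3 mm.

d ≈ 30.3 mm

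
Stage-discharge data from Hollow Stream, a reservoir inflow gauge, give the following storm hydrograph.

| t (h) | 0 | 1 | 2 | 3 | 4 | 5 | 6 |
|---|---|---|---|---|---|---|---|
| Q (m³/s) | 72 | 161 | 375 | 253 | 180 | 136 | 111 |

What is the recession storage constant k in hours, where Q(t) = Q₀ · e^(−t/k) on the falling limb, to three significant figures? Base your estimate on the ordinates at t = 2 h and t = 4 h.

On the falling limb, Q drops from 375 to 180 m³/s between t = 2 h and t = 4 h (Δt = 2 h).
k = −Δt / ln(Q₂/Q₁) = −2 / ln(180/375) = 2.72 h.

k ≈ 2.72 h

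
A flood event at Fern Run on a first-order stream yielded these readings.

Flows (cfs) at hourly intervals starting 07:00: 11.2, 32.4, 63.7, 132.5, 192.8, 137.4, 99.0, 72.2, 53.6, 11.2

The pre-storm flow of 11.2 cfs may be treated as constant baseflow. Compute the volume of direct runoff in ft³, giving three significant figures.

Direct-runoff ordinates (Q − Q_b): 0.0, 21.2, 52.5, 121.3, 181.6, 126.2, 87.8, 61.0, 42.4, 0.0 cfs.
ΣQ_DR = 694.0 cfs.
With Δt = 1 h = 3600 s, V = ΣQ_DR · Δt = 694.0 × 3600 = 2.50 × 10^6 ft³.

V ≈ 2.50 × 10^6 ft³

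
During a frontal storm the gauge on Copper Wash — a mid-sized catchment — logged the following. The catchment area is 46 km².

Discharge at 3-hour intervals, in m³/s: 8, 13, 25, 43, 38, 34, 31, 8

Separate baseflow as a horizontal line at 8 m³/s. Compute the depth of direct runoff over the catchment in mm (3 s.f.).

d ≈ 31.9 mm

Direct runoff: 0.0, 5.0, 17.0, 35.0, 30.0, 26.0, 23.0, 0.0 m³/s; ΣQ_DR = 136.0 m³/s.
V = ΣQ_DR · Δt = 136.0 × 10800 s = 1.469 × 10^6 m³.
Over A = 46 km², depth = V / A = 31.9 mm.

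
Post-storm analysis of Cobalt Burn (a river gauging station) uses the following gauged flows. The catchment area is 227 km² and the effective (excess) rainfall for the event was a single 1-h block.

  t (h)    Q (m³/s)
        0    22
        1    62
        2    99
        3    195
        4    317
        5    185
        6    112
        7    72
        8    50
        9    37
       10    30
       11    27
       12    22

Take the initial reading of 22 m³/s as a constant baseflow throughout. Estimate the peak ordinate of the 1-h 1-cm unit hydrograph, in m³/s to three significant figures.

Direct runoff: 0.0, 40.0, 77.0, 173.0, 295.0, 163.0, 90.0, 50.0, 28.0, 15.0, 8.0, 5.0, 0.0 m³/s; ΣQ_DR = 944.0 m³/s, peak = 295.0 m³/s.
Runoff depth d = ΣQ_DR·Δt / A = 944.0 × 3600 / (227 km²) = 14.97 mm.
The 1-cm UH is the DRH scaled by (10 mm)/d, so U_p = 295.0 × 10/14.97 = 197 m³/s.

U_p ≈ 197 m³/s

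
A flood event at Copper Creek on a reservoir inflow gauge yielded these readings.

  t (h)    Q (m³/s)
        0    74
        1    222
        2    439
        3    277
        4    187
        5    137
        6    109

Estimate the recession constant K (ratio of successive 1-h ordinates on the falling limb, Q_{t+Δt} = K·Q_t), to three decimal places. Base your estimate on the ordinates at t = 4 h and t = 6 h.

Using the recession-limb readings at t = 4 h and t = 6 h: Q falls from 187 to 109 m³/s over 2 intervals.
K = (Q₂/Q₁)^(1/2) = (109/187)^(1/2) = 0.763.

K ≈ 0.763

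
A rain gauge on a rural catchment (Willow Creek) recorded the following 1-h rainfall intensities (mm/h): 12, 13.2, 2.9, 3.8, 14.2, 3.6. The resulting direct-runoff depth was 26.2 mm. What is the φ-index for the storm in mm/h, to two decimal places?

Only the 3 blocks with intensity above φ contribute runoff: 12, 13.2, 14.2 mm/h.
Σ(I−φ)·Δt = d  ⇒  (12+13.2+14.2 − 3φ)·1 = 26.2
φ = (39.40 − 26.2/1) / 3 = 4.40 mm/h.

φ ≈ 4.40 mm/h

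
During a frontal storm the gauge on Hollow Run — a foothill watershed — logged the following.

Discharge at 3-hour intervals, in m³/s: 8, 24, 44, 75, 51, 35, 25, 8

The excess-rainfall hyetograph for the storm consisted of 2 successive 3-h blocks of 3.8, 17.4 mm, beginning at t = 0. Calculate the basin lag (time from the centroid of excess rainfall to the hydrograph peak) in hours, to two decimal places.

t_L ≈ 5.04 h

Centroid of excess rainfall: t_c = Σ P_i·t̄_i / ΣP_i = 3.9623 h (block centres at 1.5, 4.5 h).
Hydrograph peak occurs at t = 9 h, so basin lag t_L = 9 − 3.9623 = 5.04 h.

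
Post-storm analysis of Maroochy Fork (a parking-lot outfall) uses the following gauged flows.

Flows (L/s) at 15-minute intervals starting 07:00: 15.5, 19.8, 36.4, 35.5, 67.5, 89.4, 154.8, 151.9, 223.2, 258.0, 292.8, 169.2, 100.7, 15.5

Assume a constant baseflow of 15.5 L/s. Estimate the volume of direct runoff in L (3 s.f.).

Direct-runoff ordinates (Q − Q_b): 0.0, 4.3, 20.9, 20.0, 52.0, 73.9, 139.3, 136.4, 207.7, 242.5, 277.3, 153.7, 85.2, 0.0 L/s.
ΣQ_DR = 1413 L/s.
With Δt = 0.25 h = 900 s, V = ΣQ_DR · Δt = 1413 × 900 = 1.27 × 10^6 L.

V ≈ 1.27 × 10^6 L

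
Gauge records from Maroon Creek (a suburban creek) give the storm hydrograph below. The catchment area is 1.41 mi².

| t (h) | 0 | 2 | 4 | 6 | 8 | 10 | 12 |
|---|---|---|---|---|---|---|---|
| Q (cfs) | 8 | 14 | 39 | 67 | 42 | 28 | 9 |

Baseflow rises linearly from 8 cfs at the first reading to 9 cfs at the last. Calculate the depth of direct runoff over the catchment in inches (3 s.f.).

d ≈ 0.324 in

Direct runoff: 0.00, 5.83, 30.67, 58.50, 33.33, 19.17, 0.00 cfs; ΣQ_DR = 147.5 cfs.
V = ΣQ_DR · Δt = 147.5 × 7200 s = 1.062 × 10^6 ft³.
Over A = 1.41 mi², depth = V / A = 0.324 in.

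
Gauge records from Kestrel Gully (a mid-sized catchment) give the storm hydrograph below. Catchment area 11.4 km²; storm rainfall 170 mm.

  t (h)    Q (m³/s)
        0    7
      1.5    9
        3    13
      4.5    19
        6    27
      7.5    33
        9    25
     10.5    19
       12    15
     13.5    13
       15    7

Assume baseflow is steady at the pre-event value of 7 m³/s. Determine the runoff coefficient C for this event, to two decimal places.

ΣQ_DR = 110.0 m³/s; V = ΣQ_DR·Δt = 5.940 × 10^5 m³.
Runoff depth d = V / A = 52.11 mm.
C = d / P = 52.11 / 170 = 0.31.

C ≈ 0.31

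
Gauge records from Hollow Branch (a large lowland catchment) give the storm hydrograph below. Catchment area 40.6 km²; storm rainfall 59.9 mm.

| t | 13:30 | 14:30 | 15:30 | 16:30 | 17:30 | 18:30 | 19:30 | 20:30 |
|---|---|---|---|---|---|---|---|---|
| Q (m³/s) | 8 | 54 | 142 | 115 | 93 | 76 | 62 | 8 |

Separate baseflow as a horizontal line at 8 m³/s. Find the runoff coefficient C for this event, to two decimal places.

ΣQ_DR = 494.0 m³/s; V = ΣQ_DR·Δt = 1.778 × 10^6 m³.
Runoff depth d = V / A = 43.80 mm.
C = d / P = 43.80 / 59.9 = 0.73.

C ≈ 0.73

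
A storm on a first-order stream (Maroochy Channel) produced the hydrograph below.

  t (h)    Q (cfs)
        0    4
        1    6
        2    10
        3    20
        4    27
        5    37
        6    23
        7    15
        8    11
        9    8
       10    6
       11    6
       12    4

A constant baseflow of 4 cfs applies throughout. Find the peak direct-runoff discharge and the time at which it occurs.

Q_p = 33.0 cfs at t = 5 h

Subtracting baseflow gives direct-runoff ordinates: 0.0, 2.0, 6.0, 16.0, 23.0, 33.0, 19.0, 11.0, 7.0, 4.0, 2.0, 2.0, 0.0 cfs.
The maximum is 33.0 cfs, occurring at the reading for t = 5 h.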